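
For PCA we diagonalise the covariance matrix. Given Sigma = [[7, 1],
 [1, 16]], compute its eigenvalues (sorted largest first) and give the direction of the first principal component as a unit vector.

Step 1 — characteristic polynomial of 2×2 Sigma:
  det(Sigma - λI) = λ² - trace · λ + det = 0.
  trace = 7 + 16 = 23, det = 7·16 - (1)² = 111.
Step 2 — discriminant:
  Δ = trace² - 4·det = 529 - 444 = 85.
Step 3 — eigenvalues:
  λ = (trace ± √Δ)/2 = (23 ± 9.2195)/2,
  λ_1 = 16.1098,  λ_2 = 6.8902.

Step 4 — unit eigenvector for λ_1: solve (Sigma - λ_1 I)v = 0. First row:
  (7 - 16.1098)·v_x + (1)·v_y = 0, i.e. (-9.1098)·v_x + (1)·v_y = 0,
  so v ∝ (b, λ_1 - a) = (1, 9.1098) = u.
  ||u|| = √((1)² + (9.1098)²) = √(83.988) ≈ 9.1645,
  v_1 = u/||u|| ≈ (0.1091, 0.994) (||v_1|| = 1).

λ_1 = 16.1098,  λ_2 = 6.8902;  v_1 ≈ (0.1091, 0.994)


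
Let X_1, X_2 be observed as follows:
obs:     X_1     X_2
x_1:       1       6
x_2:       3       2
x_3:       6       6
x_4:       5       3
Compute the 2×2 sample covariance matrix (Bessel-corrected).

Step 1 — column means:
  mean(X_1) = (1 + 3 + 6 + 5) / 4 = 15/4 = 3.75
  mean(X_2) = (6 + 2 + 6 + 3) / 4 = 17/4 = 4.25

Step 2 — sample covariance S[i,j] = (1/(n-1)) · Σ_k (x_{k,i} - mean_i) · (x_{k,j} - mean_j), with n-1 = 3.
  S[X_1,X_1] = ((-2.75)·(-2.75) + (-0.75)·(-0.75) + (2.25)·(2.25) + (1.25)·(1.25)) / 3 = 14.75/3 = 4.9167
  S[X_1,X_2] = ((-2.75)·(1.75) + (-0.75)·(-2.25) + (2.25)·(1.75) + (1.25)·(-1.25)) / 3 = -0.75/3 = -0.25
  S[X_2,X_2] = ((1.75)·(1.75) + (-2.25)·(-2.25) + (1.75)·(1.75) + (-1.25)·(-1.25)) / 3 = 12.75/3 = 4.25

S is symmetric (S[j,i] = S[i,j]). Assembling:

S = [[4.9167, -0.25],
 [-0.25, 4.25]]


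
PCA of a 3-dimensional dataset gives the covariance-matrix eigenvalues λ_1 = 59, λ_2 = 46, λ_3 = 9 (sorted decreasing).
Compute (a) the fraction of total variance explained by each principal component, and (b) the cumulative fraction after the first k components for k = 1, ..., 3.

Step 1 — total variance = trace(Sigma) = Σ λ_i = 59 + 46 + 9 = 114.

Step 2 — fraction explained by component i = λ_i / Σ λ:
  PC1: 59/114 = 0.5175
  PC2: 46/114 = 0.4035
  PC3: 9/114 = 0.0789

Step 3 — cumulative fraction after k components = (λ_1 + ... + λ_k) / Σ λ:
  k = 1: 59/114 = 0.5175
  k = 2: (59 + 46)/114 = 105/114 = 0.9211
  k = 3: (59 + 46 + 9)/114 = 114/114 = 1

Summary (fraction, with percent):

explained: PC1 0.5175 (51.75%), PC2 0.4035 (40.35%), PC3 0.0789 (7.89%);  cumulative: 0.5175, 0.9211, 1


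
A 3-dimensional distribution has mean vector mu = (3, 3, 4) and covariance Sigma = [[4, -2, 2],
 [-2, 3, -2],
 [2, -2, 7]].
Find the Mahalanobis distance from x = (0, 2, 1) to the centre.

Step 1 — centre the observation: (x - mu) = (-3, -1, -3).

Step 2 — invert Sigma (cofactor / det for 3×3, or solve directly):
  Sigma^{-1} = [[0.3864, 0.2273, -0.0455],
 [0.2273, 0.5455, 0.0909],
 [-0.0455, 0.0909, 0.1818]].

Step 3 — form the quadratic (x - mu)^T · Sigma^{-1} · (x - mu):
  Sigma^{-1} · (x - mu) = (-1.25, -1.5, -0.5).
  (x - mu)^T · [Sigma^{-1} · (x - mu)] = (-3)·(-1.25) + (-1)·(-1.5) + (-3)·(-0.5) = 6.75.

Step 4 — take square root: d = √(6.75) ≈ 2.5981.

d(x, mu) = √(6.75) ≈ 2.5981


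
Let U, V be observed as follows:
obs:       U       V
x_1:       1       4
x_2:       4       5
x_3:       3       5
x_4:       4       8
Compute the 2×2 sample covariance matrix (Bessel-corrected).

Step 1 — column means:
  mean(U) = (1 + 4 + 3 + 4) / 4 = 12/4 = 3
  mean(V) = (4 + 5 + 5 + 8) / 4 = 22/4 = 5.5

Step 2 — sample covariance S[i,j] = (1/(n-1)) · Σ_k (x_{k,i} - mean_i) · (x_{k,j} - mean_j), with n-1 = 3.
  S[U,U] = ((-2)·(-2) + (1)·(1) + (0)·(0) + (1)·(1)) / 3 = 6/3 = 2
  S[U,V] = ((-2)·(-1.5) + (1)·(-0.5) + (0)·(-0.5) + (1)·(2.5)) / 3 = 5/3 = 1.6667
  S[V,V] = ((-1.5)·(-1.5) + (-0.5)·(-0.5) + (-0.5)·(-0.5) + (2.5)·(2.5)) / 3 = 9/3 = 3

S is symmetric (S[j,i] = S[i,j]). Assembling:

S = [[2, 1.6667],
 [1.6667, 3]]


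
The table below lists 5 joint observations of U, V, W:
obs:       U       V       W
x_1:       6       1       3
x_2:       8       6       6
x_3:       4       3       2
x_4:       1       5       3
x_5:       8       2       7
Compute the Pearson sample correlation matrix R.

Step 1 — column means:
  mean(U) = (6 + 8 + 4 + 1 + 8) / 5 = 27/5 = 5.4
  mean(V) = (1 + 6 + 3 + 5 + 2) / 5 = 17/5 = 3.4
  mean(W) = (3 + 6 + 2 + 3 + 7) / 5 = 21/5 = 4.2

Step 2 — sample variances and covariances s[i,j] = (1/(n-1)) · Σ_k (x_{k,i} - mean_i) · (x_{k,j} - mean_j), with n-1 = 4:
  s[U,U] = ((0.6)·(0.6) + (2.6)·(2.6) + (-1.4)·(-1.4) + (-4.4)·(-4.4) + (2.6)·(2.6)) / 4 = 35.2/4 = 8.8
  s[U,V] = ((0.6)·(-2.4) + (2.6)·(2.6) + (-1.4)·(-0.4) + (-4.4)·(1.6) + (2.6)·(-1.4)) / 4 = -4.8/4 = -1.2
  s[U,W] = ((0.6)·(-1.2) + (2.6)·(1.8) + (-1.4)·(-2.2) + (-4.4)·(-1.2) + (2.6)·(2.8)) / 4 = 19.6/4 = 4.9
  s[V,V] = ((-2.4)·(-2.4) + (2.6)·(2.6) + (-0.4)·(-0.4) + (1.6)·(1.6) + (-1.4)·(-1.4)) / 4 = 17.2/4 = 4.3
  s[V,W] = ((-2.4)·(-1.2) + (2.6)·(1.8) + (-0.4)·(-2.2) + (1.6)·(-1.2) + (-1.4)·(2.8)) / 4 = 2.6/4 = 0.65
  s[W,W] = ((-1.2)·(-1.2) + (1.8)·(1.8) + (-2.2)·(-2.2) + (-1.2)·(-1.2) + (2.8)·(2.8)) / 4 = 18.8/4 = 4.7
  Sample standard deviations s_i = √(s[i,i]):
  s(U) = √(8.8) = 2.9665
  s(V) = √(4.3) = 2.0736
  s(W) = √(4.7) = 2.1679

Step 3 — r_{ij} = s_{ij} / (s_i · s_j):
  r[U,U] = 1 (diagonal).
  r[U,V] = -1.2 / (2.9665 · 2.0736) = -1.2 / 6.1514 = -0.1951
  r[U,W] = 4.9 / (2.9665 · 2.1679) = 4.9 / 6.4312 = 0.7619
  r[V,V] = 1 (diagonal).
  r[V,W] = 0.65 / (2.0736 · 2.1679) = 0.65 / 4.4956 = 0.1446
  r[W,W] = 1 (diagonal).

R is symmetric with unit diagonal. Assembling:

R = [[1, -0.1951, 0.7619],
 [-0.1951, 1, 0.1446],
 [0.7619, 0.1446, 1]]


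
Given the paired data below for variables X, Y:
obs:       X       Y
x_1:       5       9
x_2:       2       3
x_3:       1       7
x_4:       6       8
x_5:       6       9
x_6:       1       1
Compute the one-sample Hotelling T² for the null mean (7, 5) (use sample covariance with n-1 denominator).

Step 1 — sample mean vector:
  mean(X) = (5 + 2 + 1 + 6 + 6 + 1) / 6 = 21/6 = 3.5
  mean(Y) = (9 + 3 + 7 + 8 + 9 + 1) / 6 = 37/6 = 6.1667
  x̄ = (3.5, 6.1667),  deviation x̄ - mu_0 = (3.5, 6.1667) - (7, 5) = (-3.5, 1.1667).

Step 2 — sample covariance matrix, S[i,j] = (1/(n-1)) · Σ_k (x_{k,i} - mean_i) · (x_{k,j} - mean_j), divisor n-1 = 5:
  S[X,X] = ((1.5)·(1.5) + (-1.5)·(-1.5) + (-2.5)·(-2.5) + (2.5)·(2.5) + (2.5)·(2.5) + (-2.5)·(-2.5)) / 5 = 29.5/5 = 5.9
  S[X,Y] = ((1.5)·(2.8333) + (-1.5)·(-3.1667) + (-2.5)·(0.8333) + (2.5)·(1.8333) + (2.5)·(2.8333) + (-2.5)·(-5.1667)) / 5 = 31.5/5 = 6.3
  S[Y,Y] = ((2.8333)·(2.8333) + (-3.1667)·(-3.1667) + (0.8333)·(0.8333) + (1.8333)·(1.8333) + (2.8333)·(2.8333) + (-5.1667)·(-5.1667)) / 5 = 56.8333/5 = 11.3667
  S = [[5.9, 6.3],
 [6.3, 11.3667]].

Step 3 — invert S. det(S) = 5.9·11.3667 - (6.3)² = 27.3733.
  S^{-1} = (1/det) · [[d, -b], [-b, a]] = [[0.4152, -0.2302],
 [-0.2302, 0.2155]].

Step 4 — quadratic form (x̄ - mu_0)^T · S^{-1} · (x̄ - mu_0):
  S^{-1} · (x̄ - mu_0) = (-1.7219, 1.057),
  (x̄ - mu_0)^T · [...] = (-3.5)·(-1.7219) + (1.1667)·(1.057) = 7.2597.

Step 5 — scale by n: T² = 6 · 7.2597 = 43.5582.

T² ≈ 43.5582


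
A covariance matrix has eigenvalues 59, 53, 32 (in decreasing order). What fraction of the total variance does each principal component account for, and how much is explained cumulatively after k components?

Step 1 — total variance = trace(Sigma) = Σ λ_i = 59 + 53 + 32 = 144.

Step 2 — fraction explained by component i = λ_i / Σ λ:
  PC1: 59/144 = 0.4097
  PC2: 53/144 = 0.3681
  PC3: 32/144 = 0.2222

Step 3 — cumulative fraction after k components = (λ_1 + ... + λ_k) / Σ λ:
  k = 1: 59/144 = 0.4097
  k = 2: (59 + 53)/144 = 112/144 = 0.7778
  k = 3: (59 + 53 + 32)/144 = 144/144 = 1

Summary (fraction, with percent):

explained: PC1 0.4097 (40.97%), PC2 0.3681 (36.81%), PC3 0.2222 (22.22%);  cumulative: 0.4097, 0.7778, 1


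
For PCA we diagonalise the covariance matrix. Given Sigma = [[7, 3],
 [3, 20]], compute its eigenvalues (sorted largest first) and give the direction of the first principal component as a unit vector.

Step 1 — characteristic polynomial of 2×2 Sigma:
  det(Sigma - λI) = λ² - trace · λ + det = 0.
  trace = 7 + 20 = 27, det = 7·20 - (3)² = 131.
Step 2 — discriminant:
  Δ = trace² - 4·det = 729 - 524 = 205.
Step 3 — eigenvalues:
  λ = (trace ± √Δ)/2 = (27 ± 14.3178)/2,
  λ_1 = 20.6589,  λ_2 = 6.3411.

Step 4 — unit eigenvector for λ_1: solve (Sigma - λ_1 I)v = 0. First row:
  (7 - 20.6589)·v_x + (3)·v_y = 0, i.e. (-13.6589)·v_x + (3)·v_y = 0,
  so v ∝ (b, λ_1 - a) = (3, 13.6589) = u.
  ||u|| = √((3)² + (13.6589)²) = √(195.5658) ≈ 13.9845,
  v_1 = u/||u|| ≈ (0.2145, 0.9767) (||v_1|| = 1).

λ_1 = 20.6589,  λ_2 = 6.3411;  v_1 ≈ (0.2145, 0.9767)


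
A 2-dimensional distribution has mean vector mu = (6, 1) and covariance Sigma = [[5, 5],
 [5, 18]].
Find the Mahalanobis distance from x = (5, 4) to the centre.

Step 1 — centre the observation: (x - mu) = (-1, 3).

Step 2 — invert Sigma. det(Sigma) = 5·18 - (5)² = 65.
  Sigma^{-1} = (1/det) · [[d, -b], [-b, a]] = [[0.2769, -0.0769],
 [-0.0769, 0.0769]].

Step 3 — form the quadratic (x - mu)^T · Sigma^{-1} · (x - mu):
  Sigma^{-1} · (x - mu) = (-0.5077, 0.3077).
  (x - mu)^T · [Sigma^{-1} · (x - mu)] = (-1)·(-0.5077) + (3)·(0.3077) = 1.4308.

Step 4 — take square root: d = √(1.4308) ≈ 1.1961.

d(x, mu) = √(1.4308) ≈ 1.1961


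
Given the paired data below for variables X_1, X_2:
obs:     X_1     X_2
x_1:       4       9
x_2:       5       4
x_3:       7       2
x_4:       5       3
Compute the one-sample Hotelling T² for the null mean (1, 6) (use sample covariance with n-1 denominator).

Step 1 — sample mean vector:
  mean(X_1) = (4 + 5 + 7 + 5) / 4 = 21/4 = 5.25
  mean(X_2) = (9 + 4 + 2 + 3) / 4 = 18/4 = 4.5
  x̄ = (5.25, 4.5),  deviation x̄ - mu_0 = (5.25, 4.5) - (1, 6) = (4.25, -1.5).

Step 2 — sample covariance matrix, S[i,j] = (1/(n-1)) · Σ_k (x_{k,i} - mean_i) · (x_{k,j} - mean_j), divisor n-1 = 3:
  S[X_1,X_1] = ((-1.25)·(-1.25) + (-0.25)·(-0.25) + (1.75)·(1.75) + (-0.25)·(-0.25)) / 3 = 4.75/3 = 1.5833
  S[X_1,X_2] = ((-1.25)·(4.5) + (-0.25)·(-0.5) + (1.75)·(-2.5) + (-0.25)·(-1.5)) / 3 = -9.5/3 = -3.1667
  S[X_2,X_2] = ((4.5)·(4.5) + (-0.5)·(-0.5) + (-2.5)·(-2.5) + (-1.5)·(-1.5)) / 3 = 29/3 = 9.6667
  S = [[1.5833, -3.1667],
 [-3.1667, 9.6667]].

Step 3 — invert S. det(S) = 1.5833·9.6667 - (-3.1667)² = 5.2778.
  S^{-1} = (1/det) · [[d, -b], [-b, a]] = [[1.8316, 0.6],
 [0.6, 0.3]].

Step 4 — quadratic form (x̄ - mu_0)^T · S^{-1} · (x̄ - mu_0):
  S^{-1} · (x̄ - mu_0) = (6.8842, 2.1),
  (x̄ - mu_0)^T · [...] = (4.25)·(6.8842) + (-1.5)·(2.1) = 26.1079.

Step 5 — scale by n: T² = 4 · 26.1079 = 104.4316.

T² ≈ 104.4316


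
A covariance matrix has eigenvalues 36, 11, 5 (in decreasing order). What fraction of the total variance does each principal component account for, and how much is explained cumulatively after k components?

Step 1 — total variance = trace(Sigma) = Σ λ_i = 36 + 11 + 5 = 52.

Step 2 — fraction explained by component i = λ_i / Σ λ:
  PC1: 36/52 = 0.6923
  PC2: 11/52 = 0.2115
  PC3: 5/52 = 0.0962

Step 3 — cumulative fraction after k components = (λ_1 + ... + λ_k) / Σ λ:
  k = 1: 36/52 = 0.6923
  k = 2: (36 + 11)/52 = 47/52 = 0.9038
  k = 3: (36 + 11 + 5)/52 = 52/52 = 1

Summary (fraction, with percent):

explained: PC1 0.6923 (69.23%), PC2 0.2115 (21.15%), PC3 0.0962 (9.62%);  cumulative: 0.6923, 0.9038, 1


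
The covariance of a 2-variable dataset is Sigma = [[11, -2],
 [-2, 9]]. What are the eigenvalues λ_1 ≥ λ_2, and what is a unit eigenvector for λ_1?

Step 1 — characteristic polynomial of 2×2 Sigma:
  det(Sigma - λI) = λ² - trace · λ + det = 0.
  trace = 11 + 9 = 20, det = 11·9 - (-2)² = 95.
Step 2 — discriminant:
  Δ = trace² - 4·det = 400 - 380 = 20.
Step 3 — eigenvalues:
  λ = (trace ± √Δ)/2 = (20 ± 4.4721)/2,
  λ_1 = 12.2361,  λ_2 = 7.7639.

Step 4 — unit eigenvector for λ_1: solve (Sigma - λ_1 I)v = 0. First row:
  (11 - 12.2361)·v_x + (-2)·v_y = 0, i.e. (-1.2361)·v_x + (-2)·v_y = 0,
  so v ∝ (b, λ_1 - a) = (-2, 1.2361); multiply by -1 so the first entry is positive: u = (2, -1.2361).
  ||u|| = √((2)² + (-1.2361)²) = √(5.5279) ≈ 2.3511,
  v_1 = u/||u|| ≈ (0.8507, -0.5257) (||v_1|| = 1).

λ_1 = 12.2361,  λ_2 = 7.7639;  v_1 ≈ (0.8507, -0.5257)


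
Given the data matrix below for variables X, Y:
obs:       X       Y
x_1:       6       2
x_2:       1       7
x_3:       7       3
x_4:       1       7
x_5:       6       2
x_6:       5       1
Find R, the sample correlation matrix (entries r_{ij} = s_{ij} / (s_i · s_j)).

Step 1 — column means:
  mean(X) = (6 + 1 + 7 + 1 + 6 + 5) / 6 = 26/6 = 4.3333
  mean(Y) = (2 + 7 + 3 + 7 + 2 + 1) / 6 = 22/6 = 3.6667

Step 2 — sample variances and covariances s[i,j] = (1/(n-1)) · Σ_k (x_{k,i} - mean_i) · (x_{k,j} - mean_j), with n-1 = 5:
  s[X,X] = ((1.6667)·(1.6667) + (-3.3333)·(-3.3333) + (2.6667)·(2.6667) + (-3.3333)·(-3.3333) + (1.6667)·(1.6667) + (0.6667)·(0.6667)) / 5 = 35.3333/5 = 7.0667
  s[X,Y] = ((1.6667)·(-1.6667) + (-3.3333)·(3.3333) + (2.6667)·(-0.6667) + (-3.3333)·(3.3333) + (1.6667)·(-1.6667) + (0.6667)·(-2.6667)) / 5 = -31.3333/5 = -6.2667
  s[Y,Y] = ((-1.6667)·(-1.6667) + (3.3333)·(3.3333) + (-0.6667)·(-0.6667) + (3.3333)·(3.3333) + (-1.6667)·(-1.6667) + (-2.6667)·(-2.6667)) / 5 = 35.3333/5 = 7.0667
  Sample standard deviations s_i = √(s[i,i]):
  s(X) = √(7.0667) = 2.6583
  s(Y) = √(7.0667) = 2.6583

Step 3 — r_{ij} = s_{ij} / (s_i · s_j):
  r[X,X] = 1 (diagonal).
  r[X,Y] = -6.2667 / (2.6583 · 2.6583) = -6.2667 / 7.0667 = -0.8868
  r[Y,Y] = 1 (diagonal).

R is symmetric with unit diagonal. Assembling:

R = [[1, -0.8868],
 [-0.8868, 1]]


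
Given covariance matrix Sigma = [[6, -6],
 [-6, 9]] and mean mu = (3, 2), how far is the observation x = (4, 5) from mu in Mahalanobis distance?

Step 1 — centre the observation: (x - mu) = (1, 3).

Step 2 — invert Sigma. det(Sigma) = 6·9 - (-6)² = 18.
  Sigma^{-1} = (1/det) · [[d, -b], [-b, a]] = [[0.5, 0.3333],
 [0.3333, 0.3333]].

Step 3 — form the quadratic (x - mu)^T · Sigma^{-1} · (x - mu):
  Sigma^{-1} · (x - mu) = (1.5, 1.3333).
  (x - mu)^T · [Sigma^{-1} · (x - mu)] = (1)·(1.5) + (3)·(1.3333) = 5.5.

Step 4 — take square root: d = √(5.5) ≈ 2.3452.

d(x, mu) = √(5.5) ≈ 2.3452


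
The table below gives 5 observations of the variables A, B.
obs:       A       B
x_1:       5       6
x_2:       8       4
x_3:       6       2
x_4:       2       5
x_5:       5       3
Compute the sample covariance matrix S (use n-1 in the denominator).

Step 1 — column means:
  mean(A) = (5 + 8 + 6 + 2 + 5) / 5 = 26/5 = 5.2
  mean(B) = (6 + 4 + 2 + 5 + 3) / 5 = 20/5 = 4

Step 2 — sample covariance S[i,j] = (1/(n-1)) · Σ_k (x_{k,i} - mean_i) · (x_{k,j} - mean_j), with n-1 = 4.
  S[A,A] = ((-0.2)·(-0.2) + (2.8)·(2.8) + (0.8)·(0.8) + (-3.2)·(-3.2) + (-0.2)·(-0.2)) / 4 = 18.8/4 = 4.7
  S[A,B] = ((-0.2)·(2) + (2.8)·(0) + (0.8)·(-2) + (-3.2)·(1) + (-0.2)·(-1)) / 4 = -5/4 = -1.25
  S[B,B] = ((2)·(2) + (0)·(0) + (-2)·(-2) + (1)·(1) + (-1)·(-1)) / 4 = 10/4 = 2.5

S is symmetric (S[j,i] = S[i,j]). Assembling:

S = [[4.7, -1.25],
 [-1.25, 2.5]]


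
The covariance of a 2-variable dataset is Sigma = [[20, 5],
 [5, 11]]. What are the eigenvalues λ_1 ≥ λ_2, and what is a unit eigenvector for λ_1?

Step 1 — characteristic polynomial of 2×2 Sigma:
  det(Sigma - λI) = λ² - trace · λ + det = 0.
  trace = 20 + 11 = 31, det = 20·11 - (5)² = 195.
Step 2 — discriminant:
  Δ = trace² - 4·det = 961 - 780 = 181.
Step 3 — eigenvalues:
  λ = (trace ± √Δ)/2 = (31 ± 13.4536)/2,
  λ_1 = 22.2268,  λ_2 = 8.7732.

Step 4 — unit eigenvector for λ_1: solve (Sigma - λ_1 I)v = 0. First row:
  (20 - 22.2268)·v_x + (5)·v_y = 0, i.e. (-2.2268)·v_x + (5)·v_y = 0,
  so v ∝ (b, λ_1 - a) = (5, 2.2268) = u.
  ||u|| = √((5)² + (2.2268)²) = √(29.9587) ≈ 5.4735,
  v_1 = u/||u|| ≈ (0.9135, 0.4068) (||v_1|| = 1).

λ_1 = 22.2268,  λ_2 = 8.7732;  v_1 ≈ (0.9135, 0.4068)


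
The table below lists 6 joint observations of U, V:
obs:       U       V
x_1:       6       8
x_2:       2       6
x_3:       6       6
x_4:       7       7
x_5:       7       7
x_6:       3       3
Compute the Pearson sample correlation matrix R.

Step 1 — column means:
  mean(U) = (6 + 2 + 6 + 7 + 7 + 3) / 6 = 31/6 = 5.1667
  mean(V) = (8 + 6 + 6 + 7 + 7 + 3) / 6 = 37/6 = 6.1667

Step 2 — sample variances and covariances s[i,j] = (1/(n-1)) · Σ_k (x_{k,i} - mean_i) · (x_{k,j} - mean_j), with n-1 = 5:
  s[U,U] = ((0.8333)·(0.8333) + (-3.1667)·(-3.1667) + (0.8333)·(0.8333) + (1.8333)·(1.8333) + (1.8333)·(1.8333) + (-2.1667)·(-2.1667)) / 5 = 22.8333/5 = 4.5667
  s[U,V] = ((0.8333)·(1.8333) + (-3.1667)·(-0.1667) + (0.8333)·(-0.1667) + (1.8333)·(0.8333) + (1.8333)·(0.8333) + (-2.1667)·(-3.1667)) / 5 = 11.8333/5 = 2.3667
  s[V,V] = ((1.8333)·(1.8333) + (-0.1667)·(-0.1667) + (-0.1667)·(-0.1667) + (0.8333)·(0.8333) + (0.8333)·(0.8333) + (-3.1667)·(-3.1667)) / 5 = 14.8333/5 = 2.9667
  Sample standard deviations s_i = √(s[i,i]):
  s(U) = √(4.5667) = 2.137
  s(V) = √(2.9667) = 1.7224

Step 3 — r_{ij} = s_{ij} / (s_i · s_j):
  r[U,U] = 1 (diagonal).
  r[U,V] = 2.3667 / (2.137 · 1.7224) = 2.3667 / 3.6807 = 0.643
  r[V,V] = 1 (diagonal).

R is symmetric with unit diagonal. Assembling:

R = [[1, 0.643],
 [0.643, 1]]


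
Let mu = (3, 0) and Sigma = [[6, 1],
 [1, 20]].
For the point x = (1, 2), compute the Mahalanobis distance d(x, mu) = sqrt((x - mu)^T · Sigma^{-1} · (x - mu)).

Step 1 — centre the observation: (x - mu) = (-2, 2).

Step 2 — invert Sigma. det(Sigma) = 6·20 - (1)² = 119.
  Sigma^{-1} = (1/det) · [[d, -b], [-b, a]] = [[0.1681, -0.0084],
 [-0.0084, 0.0504]].

Step 3 — form the quadratic (x - mu)^T · Sigma^{-1} · (x - mu):
  Sigma^{-1} · (x - mu) = (-0.3529, 0.1176).
  (x - mu)^T · [Sigma^{-1} · (x - mu)] = (-2)·(-0.3529) + (2)·(0.1176) = 0.9412.

Step 4 — take square root: d = √(0.9412) ≈ 0.9701.

d(x, mu) = √(0.9412) ≈ 0.9701


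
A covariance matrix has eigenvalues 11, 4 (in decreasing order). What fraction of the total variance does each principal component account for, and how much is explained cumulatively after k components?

Step 1 — total variance = trace(Sigma) = Σ λ_i = 11 + 4 = 15.

Step 2 — fraction explained by component i = λ_i / Σ λ:
  PC1: 11/15 = 0.7333
  PC2: 4/15 = 0.2667

Step 3 — cumulative fraction after k components = (λ_1 + ... + λ_k) / Σ λ:
  k = 1: 11/15 = 0.7333
  k = 2: (11 + 4)/15 = 15/15 = 1

Summary (fraction, with percent):

explained: PC1 0.7333 (73.33%), PC2 0.2667 (26.67%);  cumulative: 0.7333, 1


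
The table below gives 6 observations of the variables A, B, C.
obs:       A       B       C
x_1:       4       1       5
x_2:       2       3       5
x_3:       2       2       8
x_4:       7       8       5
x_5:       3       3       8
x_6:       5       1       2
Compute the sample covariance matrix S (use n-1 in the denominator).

Step 1 — column means:
  mean(A) = (4 + 2 + 2 + 7 + 3 + 5) / 6 = 23/6 = 3.8333
  mean(B) = (1 + 3 + 2 + 8 + 3 + 1) / 6 = 18/6 = 3
  mean(C) = (5 + 5 + 8 + 5 + 8 + 2) / 6 = 33/6 = 5.5

Step 2 — sample covariance S[i,j] = (1/(n-1)) · Σ_k (x_{k,i} - mean_i) · (x_{k,j} - mean_j), with n-1 = 5.
  S[A,A] = ((0.1667)·(0.1667) + (-1.8333)·(-1.8333) + (-1.8333)·(-1.8333) + (3.1667)·(3.1667) + (-0.8333)·(-0.8333) + (1.1667)·(1.1667)) / 5 = 18.8333/5 = 3.7667
  S[A,B] = ((0.1667)·(-2) + (-1.8333)·(0) + (-1.8333)·(-1) + (3.1667)·(5) + (-0.8333)·(0) + (1.1667)·(-2)) / 5 = 15/5 = 3
  S[A,C] = ((0.1667)·(-0.5) + (-1.8333)·(-0.5) + (-1.8333)·(2.5) + (3.1667)·(-0.5) + (-0.8333)·(2.5) + (1.1667)·(-3.5)) / 5 = -11.5/5 = -2.3
  S[B,B] = ((-2)·(-2) + (0)·(0) + (-1)·(-1) + (5)·(5) + (0)·(0) + (-2)·(-2)) / 5 = 34/5 = 6.8
  S[B,C] = ((-2)·(-0.5) + (0)·(-0.5) + (-1)·(2.5) + (5)·(-0.5) + (0)·(2.5) + (-2)·(-3.5)) / 5 = 3/5 = 0.6
  S[C,C] = ((-0.5)·(-0.5) + (-0.5)·(-0.5) + (2.5)·(2.5) + (-0.5)·(-0.5) + (2.5)·(2.5) + (-3.5)·(-3.5)) / 5 = 25.5/5 = 5.1

S is symmetric (S[j,i] = S[i,j]). Assembling:

S = [[3.7667, 3, -2.3],
 [3, 6.8, 0.6],
 [-2.3, 0.6, 5.1]]


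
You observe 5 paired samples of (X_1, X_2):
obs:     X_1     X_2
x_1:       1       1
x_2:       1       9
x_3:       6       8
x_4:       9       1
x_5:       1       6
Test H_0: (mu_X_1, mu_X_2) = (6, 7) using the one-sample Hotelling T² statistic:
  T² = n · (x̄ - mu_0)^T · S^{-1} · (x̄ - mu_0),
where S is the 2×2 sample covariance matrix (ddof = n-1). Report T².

Step 1 — sample mean vector:
  mean(X_1) = (1 + 1 + 6 + 9 + 1) / 5 = 18/5 = 3.6
  mean(X_2) = (1 + 9 + 8 + 1 + 6) / 5 = 25/5 = 5
  x̄ = (3.6, 5),  deviation x̄ - mu_0 = (3.6, 5) - (6, 7) = (-2.4, -2).

Step 2 — sample covariance matrix, S[i,j] = (1/(n-1)) · Σ_k (x_{k,i} - mean_i) · (x_{k,j} - mean_j), divisor n-1 = 4:
  S[X_1,X_1] = ((-2.6)·(-2.6) + (-2.6)·(-2.6) + (2.4)·(2.4) + (5.4)·(5.4) + (-2.6)·(-2.6)) / 4 = 55.2/4 = 13.8
  S[X_1,X_2] = ((-2.6)·(-4) + (-2.6)·(4) + (2.4)·(3) + (5.4)·(-4) + (-2.6)·(1)) / 4 = -17/4 = -4.25
  S[X_2,X_2] = ((-4)·(-4) + (4)·(4) + (3)·(3) + (-4)·(-4) + (1)·(1)) / 4 = 58/4 = 14.5
  S = [[13.8, -4.25],
 [-4.25, 14.5]].

Step 3 — invert S. det(S) = 13.8·14.5 - (-4.25)² = 182.0375.
  S^{-1} = (1/det) · [[d, -b], [-b, a]] = [[0.0797, 0.0233],
 [0.0233, 0.0758]].

Step 4 — quadratic form (x̄ - mu_0)^T · S^{-1} · (x̄ - mu_0):
  S^{-1} · (x̄ - mu_0) = (-0.2379, -0.2076),
  (x̄ - mu_0)^T · [...] = (-2.4)·(-0.2379) + (-2)·(-0.2076) = 0.9862.

Step 5 — scale by n: T² = 5 · 0.9862 = 4.9309.

T² ≈ 4.9309


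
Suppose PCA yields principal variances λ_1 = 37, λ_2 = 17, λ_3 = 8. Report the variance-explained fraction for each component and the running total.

Step 1 — total variance = trace(Sigma) = Σ λ_i = 37 + 17 + 8 = 62.

Step 2 — fraction explained by component i = λ_i / Σ λ:
  PC1: 37/62 = 0.5968
  PC2: 17/62 = 0.2742
  PC3: 8/62 = 0.129

Step 3 — cumulative fraction after k components = (λ_1 + ... + λ_k) / Σ λ:
  k = 1: 37/62 = 0.5968
  k = 2: (37 + 17)/62 = 54/62 = 0.871
  k = 3: (37 + 17 + 8)/62 = 62/62 = 1

Summary (fraction, with percent):

explained: PC1 0.5968 (59.68%), PC2 0.2742 (27.42%), PC3 0.129 (12.9%);  cumulative: 0.5968, 0.871, 1


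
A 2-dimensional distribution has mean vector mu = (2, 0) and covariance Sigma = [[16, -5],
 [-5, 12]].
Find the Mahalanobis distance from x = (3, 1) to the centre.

Step 1 — centre the observation: (x - mu) = (1, 1).

Step 2 — invert Sigma. det(Sigma) = 16·12 - (-5)² = 167.
  Sigma^{-1} = (1/det) · [[d, -b], [-b, a]] = [[0.0719, 0.0299],
 [0.0299, 0.0958]].

Step 3 — form the quadratic (x - mu)^T · Sigma^{-1} · (x - mu):
  Sigma^{-1} · (x - mu) = (0.1018, 0.1257).
  (x - mu)^T · [Sigma^{-1} · (x - mu)] = (1)·(0.1018) + (1)·(0.1257) = 0.2275.

Step 4 — take square root: d = √(0.2275) ≈ 0.477.

d(x, mu) = √(0.2275) ≈ 0.477


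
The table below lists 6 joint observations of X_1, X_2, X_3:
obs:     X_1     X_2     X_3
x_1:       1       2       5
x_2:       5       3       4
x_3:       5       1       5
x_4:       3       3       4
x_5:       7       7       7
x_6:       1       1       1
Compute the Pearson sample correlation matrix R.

Step 1 — column means:
  mean(X_1) = (1 + 5 + 5 + 3 + 7 + 1) / 6 = 22/6 = 3.6667
  mean(X_2) = (2 + 3 + 1 + 3 + 7 + 1) / 6 = 17/6 = 2.8333
  mean(X_3) = (5 + 4 + 5 + 4 + 7 + 1) / 6 = 26/6 = 4.3333

Step 2 — sample variances and covariances s[i,j] = (1/(n-1)) · Σ_k (x_{k,i} - mean_i) · (x_{k,j} - mean_j), with n-1 = 5:
  s[X_1,X_1] = ((-2.6667)·(-2.6667) + (1.3333)·(1.3333) + (1.3333)·(1.3333) + (-0.6667)·(-0.6667) + (3.3333)·(3.3333) + (-2.6667)·(-2.6667)) / 5 = 29.3333/5 = 5.8667
  s[X_1,X_2] = ((-2.6667)·(-0.8333) + (1.3333)·(0.1667) + (1.3333)·(-1.8333) + (-0.6667)·(0.1667) + (3.3333)·(4.1667) + (-2.6667)·(-1.8333)) / 5 = 18.6667/5 = 3.7333
  s[X_1,X_3] = ((-2.6667)·(0.6667) + (1.3333)·(-0.3333) + (1.3333)·(0.6667) + (-0.6667)·(-0.3333) + (3.3333)·(2.6667) + (-2.6667)·(-3.3333)) / 5 = 16.6667/5 = 3.3333
  s[X_2,X_2] = ((-0.8333)·(-0.8333) + (0.1667)·(0.1667) + (-1.8333)·(-1.8333) + (0.1667)·(0.1667) + (4.1667)·(4.1667) + (-1.8333)·(-1.8333)) / 5 = 24.8333/5 = 4.9667
  s[X_2,X_3] = ((-0.8333)·(0.6667) + (0.1667)·(-0.3333) + (-1.8333)·(0.6667) + (0.1667)·(-0.3333) + (4.1667)·(2.6667) + (-1.8333)·(-3.3333)) / 5 = 15.3333/5 = 3.0667
  s[X_3,X_3] = ((0.6667)·(0.6667) + (-0.3333)·(-0.3333) + (0.6667)·(0.6667) + (-0.3333)·(-0.3333) + (2.6667)·(2.6667) + (-3.3333)·(-3.3333)) / 5 = 19.3333/5 = 3.8667
  Sample standard deviations s_i = √(s[i,i]):
  s(X_1) = √(5.8667) = 2.4221
  s(X_2) = √(4.9667) = 2.2286
  s(X_3) = √(3.8667) = 1.9664

Step 3 — r_{ij} = s_{ij} / (s_i · s_j):
  r[X_1,X_1] = 1 (diagonal).
  r[X_1,X_2] = 3.7333 / (2.4221 · 2.2286) = 3.7333 / 5.3979 = 0.6916
  r[X_1,X_3] = 3.3333 / (2.4221 · 1.9664) = 3.3333 / 4.7628 = 0.6999
  r[X_2,X_2] = 1 (diagonal).
  r[X_2,X_3] = 3.0667 / (2.2286 · 1.9664) = 3.0667 / 4.3823 = 0.6998
  r[X_3,X_3] = 1 (diagonal).

R is symmetric with unit diagonal. Assembling:

R = [[1, 0.6916, 0.6999],
 [0.6916, 1, 0.6998],
 [0.6999, 0.6998, 1]]


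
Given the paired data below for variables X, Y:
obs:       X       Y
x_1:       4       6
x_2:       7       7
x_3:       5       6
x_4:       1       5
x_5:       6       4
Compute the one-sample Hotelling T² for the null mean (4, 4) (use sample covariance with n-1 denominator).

Step 1 — sample mean vector:
  mean(X) = (4 + 7 + 5 + 1 + 6) / 5 = 23/5 = 4.6
  mean(Y) = (6 + 7 + 6 + 5 + 4) / 5 = 28/5 = 5.6
  x̄ = (4.6, 5.6),  deviation x̄ - mu_0 = (4.6, 5.6) - (4, 4) = (0.6, 1.6).

Step 2 — sample covariance matrix, S[i,j] = (1/(n-1)) · Σ_k (x_{k,i} - mean_i) · (x_{k,j} - mean_j), divisor n-1 = 4:
  S[X,X] = ((-0.6)·(-0.6) + (2.4)·(2.4) + (0.4)·(0.4) + (-3.6)·(-3.6) + (1.4)·(1.4)) / 4 = 21.2/4 = 5.3
  S[X,Y] = ((-0.6)·(0.4) + (2.4)·(1.4) + (0.4)·(0.4) + (-3.6)·(-0.6) + (1.4)·(-1.6)) / 4 = 3.2/4 = 0.8
  S[Y,Y] = ((0.4)·(0.4) + (1.4)·(1.4) + (0.4)·(0.4) + (-0.6)·(-0.6) + (-1.6)·(-1.6)) / 4 = 5.2/4 = 1.3
  S = [[5.3, 0.8],
 [0.8, 1.3]].

Step 3 — invert S. det(S) = 5.3·1.3 - (0.8)² = 6.25.
  S^{-1} = (1/det) · [[d, -b], [-b, a]] = [[0.208, -0.128],
 [-0.128, 0.848]].

Step 4 — quadratic form (x̄ - mu_0)^T · S^{-1} · (x̄ - mu_0):
  S^{-1} · (x̄ - mu_0) = (-0.08, 1.28),
  (x̄ - mu_0)^T · [...] = (0.6)·(-0.08) + (1.6)·(1.28) = 2.

Step 5 — scale by n: T² = 5 · 2 = 10.

T² ≈ 10


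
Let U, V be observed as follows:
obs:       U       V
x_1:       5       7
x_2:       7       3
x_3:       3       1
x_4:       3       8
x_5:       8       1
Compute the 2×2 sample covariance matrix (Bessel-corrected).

Step 1 — column means:
  mean(U) = (5 + 7 + 3 + 3 + 8) / 5 = 26/5 = 5.2
  mean(V) = (7 + 3 + 1 + 8 + 1) / 5 = 20/5 = 4

Step 2 — sample covariance S[i,j] = (1/(n-1)) · Σ_k (x_{k,i} - mean_i) · (x_{k,j} - mean_j), with n-1 = 4.
  S[U,U] = ((-0.2)·(-0.2) + (1.8)·(1.8) + (-2.2)·(-2.2) + (-2.2)·(-2.2) + (2.8)·(2.8)) / 4 = 20.8/4 = 5.2
  S[U,V] = ((-0.2)·(3) + (1.8)·(-1) + (-2.2)·(-3) + (-2.2)·(4) + (2.8)·(-3)) / 4 = -13/4 = -3.25
  S[V,V] = ((3)·(3) + (-1)·(-1) + (-3)·(-3) + (4)·(4) + (-3)·(-3)) / 4 = 44/4 = 11

S is symmetric (S[j,i] = S[i,j]). Assembling:

S = [[5.2, -3.25],
 [-3.25, 11]]


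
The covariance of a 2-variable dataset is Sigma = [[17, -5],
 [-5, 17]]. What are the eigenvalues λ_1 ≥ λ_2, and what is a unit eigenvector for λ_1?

Step 1 — characteristic polynomial of 2×2 Sigma:
  det(Sigma - λI) = λ² - trace · λ + det = 0.
  trace = 17 + 17 = 34, det = 17·17 - (-5)² = 264.
Step 2 — discriminant:
  Δ = trace² - 4·det = 1156 - 1056 = 100.
Step 3 — eigenvalues:
  λ = (trace ± √Δ)/2 = (34 ± 10)/2,
  λ_1 = 22,  λ_2 = 12.

Step 4 — unit eigenvector for λ_1: solve (Sigma - λ_1 I)v = 0. First row:
  (17 - 22)·v_x + (-5)·v_y = 0, i.e. (-5)·v_x + (-5)·v_y = 0,
  so v ∝ (b, λ_1 - a) = (-5, 5); multiply by -1 so the first entry is positive: u = (5, -5).
  ||u|| = √((5)² + (-5)²) = √(50) ≈ 7.0711,
  v_1 = u/||u|| ≈ (0.7071, -0.7071) (||v_1|| = 1).

λ_1 = 22,  λ_2 = 12;  v_1 ≈ (0.7071, -0.7071)


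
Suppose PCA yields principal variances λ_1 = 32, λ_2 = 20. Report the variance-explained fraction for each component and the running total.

Step 1 — total variance = trace(Sigma) = Σ λ_i = 32 + 20 = 52.

Step 2 — fraction explained by component i = λ_i / Σ λ:
  PC1: 32/52 = 0.6154
  PC2: 20/52 = 0.3846

Step 3 — cumulative fraction after k components = (λ_1 + ... + λ_k) / Σ λ:
  k = 1: 32/52 = 0.6154
  k = 2: (32 + 20)/52 = 52/52 = 1

Summary (fraction, with percent):

explained: PC1 0.6154 (61.54%), PC2 0.3846 (38.46%);  cumulative: 0.6154, 1


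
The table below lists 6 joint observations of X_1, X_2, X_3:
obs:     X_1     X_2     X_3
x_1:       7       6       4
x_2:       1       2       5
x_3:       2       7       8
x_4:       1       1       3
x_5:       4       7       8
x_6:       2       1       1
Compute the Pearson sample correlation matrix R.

Step 1 — column means:
  mean(X_1) = (7 + 1 + 2 + 1 + 4 + 2) / 6 = 17/6 = 2.8333
  mean(X_2) = (6 + 2 + 7 + 1 + 7 + 1) / 6 = 24/6 = 4
  mean(X_3) = (4 + 5 + 8 + 3 + 8 + 1) / 6 = 29/6 = 4.8333

Step 2 — sample variances and covariances s[i,j] = (1/(n-1)) · Σ_k (x_{k,i} - mean_i) · (x_{k,j} - mean_j), with n-1 = 5:
  s[X_1,X_1] = ((4.1667)·(4.1667) + (-1.8333)·(-1.8333) + (-0.8333)·(-0.8333) + (-1.8333)·(-1.8333) + (1.1667)·(1.1667) + (-0.8333)·(-0.8333)) / 5 = 26.8333/5 = 5.3667
  s[X_1,X_2] = ((4.1667)·(2) + (-1.8333)·(-2) + (-0.8333)·(3) + (-1.8333)·(-3) + (1.1667)·(3) + (-0.8333)·(-3)) / 5 = 21/5 = 4.2
  s[X_1,X_3] = ((4.1667)·(-0.8333) + (-1.8333)·(0.1667) + (-0.8333)·(3.1667) + (-1.8333)·(-1.8333) + (1.1667)·(3.1667) + (-0.8333)·(-3.8333)) / 5 = 3.8333/5 = 0.7667
  s[X_2,X_2] = ((2)·(2) + (-2)·(-2) + (3)·(3) + (-3)·(-3) + (3)·(3) + (-3)·(-3)) / 5 = 44/5 = 8.8
  s[X_2,X_3] = ((2)·(-0.8333) + (-2)·(0.1667) + (3)·(3.1667) + (-3)·(-1.8333) + (3)·(3.1667) + (-3)·(-3.8333)) / 5 = 34/5 = 6.8
  s[X_3,X_3] = ((-0.8333)·(-0.8333) + (0.1667)·(0.1667) + (3.1667)·(3.1667) + (-1.8333)·(-1.8333) + (3.1667)·(3.1667) + (-3.8333)·(-3.8333)) / 5 = 38.8333/5 = 7.7667
  Sample standard deviations s_i = √(s[i,i]):
  s(X_1) = √(5.3667) = 2.3166
  s(X_2) = √(8.8) = 2.9665
  s(X_3) = √(7.7667) = 2.7869

Step 3 — r_{ij} = s_{ij} / (s_i · s_j):
  r[X_1,X_1] = 1 (diagonal).
  r[X_1,X_2] = 4.2 / (2.3166 · 2.9665) = 4.2 / 6.8722 = 0.6112
  r[X_1,X_3] = 0.7667 / (2.3166 · 2.7869) = 0.7667 / 6.4561 = 0.1188
  r[X_2,X_2] = 1 (diagonal).
  r[X_2,X_3] = 6.8 / (2.9665 · 2.7869) = 6.8 / 8.2672 = 0.8225
  r[X_3,X_3] = 1 (diagonal).

R is symmetric with unit diagonal. Assembling:

R = [[1, 0.6112, 0.1188],
 [0.6112, 1, 0.8225],
 [0.1188, 0.8225, 1]]


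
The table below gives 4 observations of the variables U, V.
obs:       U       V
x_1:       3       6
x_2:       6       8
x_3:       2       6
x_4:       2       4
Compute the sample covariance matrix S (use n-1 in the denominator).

Step 1 — column means:
  mean(U) = (3 + 6 + 2 + 2) / 4 = 13/4 = 3.25
  mean(V) = (6 + 8 + 6 + 4) / 4 = 24/4 = 6

Step 2 — sample covariance S[i,j] = (1/(n-1)) · Σ_k (x_{k,i} - mean_i) · (x_{k,j} - mean_j), with n-1 = 3.
  S[U,U] = ((-0.25)·(-0.25) + (2.75)·(2.75) + (-1.25)·(-1.25) + (-1.25)·(-1.25)) / 3 = 10.75/3 = 3.5833
  S[U,V] = ((-0.25)·(0) + (2.75)·(2) + (-1.25)·(0) + (-1.25)·(-2)) / 3 = 8/3 = 2.6667
  S[V,V] = ((0)·(0) + (2)·(2) + (0)·(0) + (-2)·(-2)) / 3 = 8/3 = 2.6667

S is symmetric (S[j,i] = S[i,j]). Assembling:

S = [[3.5833, 2.6667],
 [2.6667, 2.6667]]


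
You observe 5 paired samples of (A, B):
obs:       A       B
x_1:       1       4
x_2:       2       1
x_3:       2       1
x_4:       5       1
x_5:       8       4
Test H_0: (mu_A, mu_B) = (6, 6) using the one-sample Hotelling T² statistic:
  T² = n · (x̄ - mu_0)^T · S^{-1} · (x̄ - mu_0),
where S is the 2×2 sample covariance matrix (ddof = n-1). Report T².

Step 1 — sample mean vector:
  mean(A) = (1 + 2 + 2 + 5 + 8) / 5 = 18/5 = 3.6
  mean(B) = (4 + 1 + 1 + 1 + 4) / 5 = 11/5 = 2.2
  x̄ = (3.6, 2.2),  deviation x̄ - mu_0 = (3.6, 2.2) - (6, 6) = (-2.4, -3.8).

Step 2 — sample covariance matrix, S[i,j] = (1/(n-1)) · Σ_k (x_{k,i} - mean_i) · (x_{k,j} - mean_j), divisor n-1 = 4:
  S[A,A] = ((-2.6)·(-2.6) + (-1.6)·(-1.6) + (-1.6)·(-1.6) + (1.4)·(1.4) + (4.4)·(4.4)) / 4 = 33.2/4 = 8.3
  S[A,B] = ((-2.6)·(1.8) + (-1.6)·(-1.2) + (-1.6)·(-1.2) + (1.4)·(-1.2) + (4.4)·(1.8)) / 4 = 5.4/4 = 1.35
  S[B,B] = ((1.8)·(1.8) + (-1.2)·(-1.2) + (-1.2)·(-1.2) + (-1.2)·(-1.2) + (1.8)·(1.8)) / 4 = 10.8/4 = 2.7
  S = [[8.3, 1.35],
 [1.35, 2.7]].

Step 3 — invert S. det(S) = 8.3·2.7 - (1.35)² = 20.5875.
  S^{-1} = (1/det) · [[d, -b], [-b, a]] = [[0.1311, -0.0656],
 [-0.0656, 0.4032]].

Step 4 — quadratic form (x̄ - mu_0)^T · S^{-1} · (x̄ - mu_0):
  S^{-1} · (x̄ - mu_0) = (-0.0656, -1.3746),
  (x̄ - mu_0)^T · [...] = (-2.4)·(-0.0656) + (-3.8)·(-1.3746) = 5.3809.

Step 5 — scale by n: T² = 5 · 5.3809 = 26.9047.

T² ≈ 26.9047


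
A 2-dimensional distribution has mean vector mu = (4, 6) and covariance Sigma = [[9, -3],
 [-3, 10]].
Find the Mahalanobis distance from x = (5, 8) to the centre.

Step 1 — centre the observation: (x - mu) = (1, 2).

Step 2 — invert Sigma. det(Sigma) = 9·10 - (-3)² = 81.
  Sigma^{-1} = (1/det) · [[d, -b], [-b, a]] = [[0.1235, 0.037],
 [0.037, 0.1111]].

Step 3 — form the quadratic (x - mu)^T · Sigma^{-1} · (x - mu):
  Sigma^{-1} · (x - mu) = (0.1975, 0.2593).
  (x - mu)^T · [Sigma^{-1} · (x - mu)] = (1)·(0.1975) + (2)·(0.2593) = 0.716.

Step 4 — take square root: d = √(0.716) ≈ 0.8462.

d(x, mu) = √(0.716) ≈ 0.8462


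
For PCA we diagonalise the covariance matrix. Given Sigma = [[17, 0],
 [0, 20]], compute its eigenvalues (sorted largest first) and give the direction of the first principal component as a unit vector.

Step 1 — characteristic polynomial of 2×2 Sigma:
  det(Sigma - λI) = λ² - trace · λ + det = 0.
  trace = 17 + 20 = 37, det = 17·20 - (0)² = 340.
Step 2 — discriminant:
  Δ = trace² - 4·det = 1369 - 1360 = 9.
Step 3 — eigenvalues:
  λ = (trace ± √Δ)/2 = (37 ± 3)/2,
  λ_1 = 20,  λ_2 = 17.

Step 4 — unit eigenvector for λ_1: Sigma is diagonal, so its eigenvectors are the coordinate axes. λ_1 = 20 is the diagonal entry on the second coordinate axis, hence
  v_1 = (0, 1) (||v_1|| = 1).

λ_1 = 20,  λ_2 = 17;  v_1 ≈ (0, 1)


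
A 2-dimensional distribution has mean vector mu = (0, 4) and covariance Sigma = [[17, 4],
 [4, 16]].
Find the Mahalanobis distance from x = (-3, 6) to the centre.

Step 1 — centre the observation: (x - mu) = (-3, 2).

Step 2 — invert Sigma. det(Sigma) = 17·16 - (4)² = 256.
  Sigma^{-1} = (1/det) · [[d, -b], [-b, a]] = [[0.0625, -0.0156],
 [-0.0156, 0.0664]].

Step 3 — form the quadratic (x - mu)^T · Sigma^{-1} · (x - mu):
  Sigma^{-1} · (x - mu) = (-0.2188, 0.1797).
  (x - mu)^T · [Sigma^{-1} · (x - mu)] = (-3)·(-0.2188) + (2)·(0.1797) = 1.0156.

Step 4 — take square root: d = √(1.0156) ≈ 1.0078.

d(x, mu) = √(1.0156) ≈ 1.0078


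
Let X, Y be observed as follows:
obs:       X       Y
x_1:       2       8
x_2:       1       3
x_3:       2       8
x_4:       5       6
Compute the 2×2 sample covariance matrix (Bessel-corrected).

Step 1 — column means:
  mean(X) = (2 + 1 + 2 + 5) / 4 = 10/4 = 2.5
  mean(Y) = (8 + 3 + 8 + 6) / 4 = 25/4 = 6.25

Step 2 — sample covariance S[i,j] = (1/(n-1)) · Σ_k (x_{k,i} - mean_i) · (x_{k,j} - mean_j), with n-1 = 3.
  S[X,X] = ((-0.5)·(-0.5) + (-1.5)·(-1.5) + (-0.5)·(-0.5) + (2.5)·(2.5)) / 3 = 9/3 = 3
  S[X,Y] = ((-0.5)·(1.75) + (-1.5)·(-3.25) + (-0.5)·(1.75) + (2.5)·(-0.25)) / 3 = 2.5/3 = 0.8333
  S[Y,Y] = ((1.75)·(1.75) + (-3.25)·(-3.25) + (1.75)·(1.75) + (-0.25)·(-0.25)) / 3 = 16.75/3 = 5.5833

S is symmetric (S[j,i] = S[i,j]). Assembling:

S = [[3, 0.8333],
 [0.8333, 5.5833]]


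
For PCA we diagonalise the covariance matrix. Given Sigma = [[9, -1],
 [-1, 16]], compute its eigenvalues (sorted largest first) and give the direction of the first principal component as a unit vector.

Step 1 — characteristic polynomial of 2×2 Sigma:
  det(Sigma - λI) = λ² - trace · λ + det = 0.
  trace = 9 + 16 = 25, det = 9·16 - (-1)² = 143.
Step 2 — discriminant:
  Δ = trace² - 4·det = 625 - 572 = 53.
Step 3 — eigenvalues:
  λ = (trace ± √Δ)/2 = (25 ± 7.2801)/2,
  λ_1 = 16.1401,  λ_2 = 8.8599.

Step 4 — unit eigenvector for λ_1: solve (Sigma - λ_1 I)v = 0. First row:
  (9 - 16.1401)·v_x + (-1)·v_y = 0, i.e. (-7.1401)·v_x + (-1)·v_y = 0,
  so v ∝ (b, λ_1 - a) = (-1, 7.1401); multiply by -1 so the first entry is positive: u = (1, -7.1401).
  ||u|| = √((1)² + (-7.1401)²) = √(51.9804) ≈ 7.2097,
  v_1 = u/||u|| ≈ (0.1387, -0.9903) (||v_1|| = 1).

λ_1 = 16.1401,  λ_2 = 8.8599;  v_1 ≈ (0.1387, -0.9903)


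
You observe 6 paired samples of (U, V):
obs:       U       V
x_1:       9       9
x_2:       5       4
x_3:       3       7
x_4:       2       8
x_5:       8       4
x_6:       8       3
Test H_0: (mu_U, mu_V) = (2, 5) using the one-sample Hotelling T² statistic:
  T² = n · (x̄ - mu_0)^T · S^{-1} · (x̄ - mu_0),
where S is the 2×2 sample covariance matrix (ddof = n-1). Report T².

Step 1 — sample mean vector:
  mean(U) = (9 + 5 + 3 + 2 + 8 + 8) / 6 = 35/6 = 5.8333
  mean(V) = (9 + 4 + 7 + 8 + 4 + 3) / 6 = 35/6 = 5.8333
  x̄ = (5.8333, 5.8333),  deviation x̄ - mu_0 = (5.8333, 5.8333) - (2, 5) = (3.8333, 0.8333).

Step 2 — sample covariance matrix, S[i,j] = (1/(n-1)) · Σ_k (x_{k,i} - mean_i) · (x_{k,j} - mean_j), divisor n-1 = 5:
  S[U,U] = ((3.1667)·(3.1667) + (-0.8333)·(-0.8333) + (-2.8333)·(-2.8333) + (-3.8333)·(-3.8333) + (2.1667)·(2.1667) + (2.1667)·(2.1667)) / 5 = 42.8333/5 = 8.5667
  S[U,V] = ((3.1667)·(3.1667) + (-0.8333)·(-1.8333) + (-2.8333)·(1.1667) + (-3.8333)·(2.1667) + (2.1667)·(-1.8333) + (2.1667)·(-2.8333)) / 5 = -10.1667/5 = -2.0333
  S[V,V] = ((3.1667)·(3.1667) + (-1.8333)·(-1.8333) + (1.1667)·(1.1667) + (2.1667)·(2.1667) + (-1.8333)·(-1.8333) + (-2.8333)·(-2.8333)) / 5 = 30.8333/5 = 6.1667
  S = [[8.5667, -2.0333],
 [-2.0333, 6.1667]].

Step 3 — invert S. det(S) = 8.5667·6.1667 - (-2.0333)² = 48.6933.
  S^{-1} = (1/det) · [[d, -b], [-b, a]] = [[0.1266, 0.0418],
 [0.0418, 0.1759]].

Step 4 — quadratic form (x̄ - mu_0)^T · S^{-1} · (x̄ - mu_0):
  S^{-1} · (x̄ - mu_0) = (0.5203, 0.3067),
  (x̄ - mu_0)^T · [...] = (3.8333)·(0.5203) + (0.8333)·(0.3067) = 2.2499.

Step 5 — scale by n: T² = 6 · 2.2499 = 13.4995.

T² ≈ 13.4995


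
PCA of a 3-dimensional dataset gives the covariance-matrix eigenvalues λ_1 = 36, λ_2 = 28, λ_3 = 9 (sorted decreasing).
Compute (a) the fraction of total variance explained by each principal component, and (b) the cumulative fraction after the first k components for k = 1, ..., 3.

Step 1 — total variance = trace(Sigma) = Σ λ_i = 36 + 28 + 9 = 73.

Step 2 — fraction explained by component i = λ_i / Σ λ:
  PC1: 36/73 = 0.4932
  PC2: 28/73 = 0.3836
  PC3: 9/73 = 0.1233

Step 3 — cumulative fraction after k components = (λ_1 + ... + λ_k) / Σ λ:
  k = 1: 36/73 = 0.4932
  k = 2: (36 + 28)/73 = 64/73 = 0.8767
  k = 3: (36 + 28 + 9)/73 = 73/73 = 1

Summary (fraction, with percent):

explained: PC1 0.4932 (49.32%), PC2 0.3836 (38.36%), PC3 0.1233 (12.33%);  cumulative: 0.4932, 0.8767, 1


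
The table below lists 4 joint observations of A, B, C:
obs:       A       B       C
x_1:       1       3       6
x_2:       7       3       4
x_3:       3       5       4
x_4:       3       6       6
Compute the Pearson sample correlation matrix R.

Step 1 — column means:
  mean(A) = (1 + 7 + 3 + 3) / 4 = 14/4 = 3.5
  mean(B) = (3 + 3 + 5 + 6) / 4 = 17/4 = 4.25
  mean(C) = (6 + 4 + 4 + 6) / 4 = 20/4 = 5

Step 2 — sample variances and covariances s[i,j] = (1/(n-1)) · Σ_k (x_{k,i} - mean_i) · (x_{k,j} - mean_j), with n-1 = 3:
  s[A,A] = ((-2.5)·(-2.5) + (3.5)·(3.5) + (-0.5)·(-0.5) + (-0.5)·(-0.5)) / 3 = 19/3 = 6.3333
  s[A,B] = ((-2.5)·(-1.25) + (3.5)·(-1.25) + (-0.5)·(0.75) + (-0.5)·(1.75)) / 3 = -2.5/3 = -0.8333
  s[A,C] = ((-2.5)·(1) + (3.5)·(-1) + (-0.5)·(-1) + (-0.5)·(1)) / 3 = -6/3 = -2
  s[B,B] = ((-1.25)·(-1.25) + (-1.25)·(-1.25) + (0.75)·(0.75) + (1.75)·(1.75)) / 3 = 6.75/3 = 2.25
  s[B,C] = ((-1.25)·(1) + (-1.25)·(-1) + (0.75)·(-1) + (1.75)·(1)) / 3 = 1/3 = 0.3333
  s[C,C] = ((1)·(1) + (-1)·(-1) + (-1)·(-1) + (1)·(1)) / 3 = 4/3 = 1.3333
  Sample standard deviations s_i = √(s[i,i]):
  s(A) = √(6.3333) = 2.5166
  s(B) = √(2.25) = 1.5
  s(C) = √(1.3333) = 1.1547

Step 3 — r_{ij} = s_{ij} / (s_i · s_j):
  r[A,A] = 1 (diagonal).
  r[A,B] = -0.8333 / (2.5166 · 1.5) = -0.8333 / 3.7749 = -0.2208
  r[A,C] = -2 / (2.5166 · 1.1547) = -2 / 2.9059 = -0.6882
  r[B,B] = 1 (diagonal).
  r[B,C] = 0.3333 / (1.5 · 1.1547) = 0.3333 / 1.7321 = 0.1925
  r[C,C] = 1 (diagonal).

R is symmetric with unit diagonal. Assembling:

R = [[1, -0.2208, -0.6882],
 [-0.2208, 1, 0.1925],
 [-0.6882, 0.1925, 1]]
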